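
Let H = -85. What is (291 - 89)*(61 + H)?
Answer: -4848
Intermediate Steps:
(291 - 89)*(61 + H) = (291 - 89)*(61 - 85) = 202*(-24) = -4848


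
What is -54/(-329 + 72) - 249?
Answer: -63939/257 ≈ -248.79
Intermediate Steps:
-54/(-329 + 72) - 249 = -54/(-257) - 249 = -1/257*(-54) - 249 = 54/257 - 249 = -63939/257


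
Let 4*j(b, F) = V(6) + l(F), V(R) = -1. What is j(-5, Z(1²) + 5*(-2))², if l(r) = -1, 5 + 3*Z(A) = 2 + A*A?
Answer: ¼ ≈ 0.25000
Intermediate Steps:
Z(A) = -1 + A²/3 (Z(A) = -5/3 + (2 + A*A)/3 = -5/3 + (2 + A²)/3 = -5/3 + (⅔ + A²/3) = -1 + A²/3)
j(b, F) = -½ (j(b, F) = (-1 - 1)/4 = (¼)*(-2) = -½)
j(-5, Z(1²) + 5*(-2))² = (-½)² = ¼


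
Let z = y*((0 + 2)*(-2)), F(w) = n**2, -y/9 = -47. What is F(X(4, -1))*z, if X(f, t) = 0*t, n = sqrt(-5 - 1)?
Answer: 10152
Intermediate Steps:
y = 423 (y = -9*(-47) = 423)
n = I*sqrt(6) (n = sqrt(-6) = I*sqrt(6) ≈ 2.4495*I)
X(f, t) = 0
F(w) = -6 (F(w) = (I*sqrt(6))**2 = -6)
z = -1692 (z = 423*((0 + 2)*(-2)) = 423*(2*(-2)) = 423*(-4) = -1692)
F(X(4, -1))*z = -6*(-1692) = 10152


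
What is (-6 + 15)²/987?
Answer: 27/329 ≈ 0.082067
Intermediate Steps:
(-6 + 15)²/987 = 9²*(1/987) = 81*(1/987) = 27/329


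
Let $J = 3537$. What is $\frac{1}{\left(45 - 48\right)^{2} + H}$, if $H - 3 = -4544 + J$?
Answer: $- \frac{1}{995} \approx -0.001005$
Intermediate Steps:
$H = -1004$ ($H = 3 + \left(-4544 + 3537\right) = 3 - 1007 = -1004$)
$\frac{1}{\left(45 - 48\right)^{2} + H} = \frac{1}{\left(45 - 48\right)^{2} - 1004} = \frac{1}{\left(-3\right)^{2} - 1004} = \frac{1}{9 - 1004} = \frac{1}{-995} = - \frac{1}{995}$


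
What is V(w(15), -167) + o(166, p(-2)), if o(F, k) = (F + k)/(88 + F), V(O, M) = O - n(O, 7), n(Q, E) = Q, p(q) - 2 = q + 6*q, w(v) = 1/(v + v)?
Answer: 77/127 ≈ 0.60630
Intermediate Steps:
w(v) = 1/(2*v)
p(q) = 2 + 7*q (p(q) = 2 + (q + 6*q) = 2 + 7*q)
V(O, M) = 0 (V(O, M) = O - O = 0)
o(F, k) = (F + k)/(88 + F)
V(w(15), -167) + o(166, p(-2)) = 0 + (166 + (2 + 7*(-2)))/(88 + 166) = 0 + (166 + (2 - 14))/254 = 0 + (166 - 12)/254 = 0 + (1/254)*154 = 0 + 77/127 = 77/127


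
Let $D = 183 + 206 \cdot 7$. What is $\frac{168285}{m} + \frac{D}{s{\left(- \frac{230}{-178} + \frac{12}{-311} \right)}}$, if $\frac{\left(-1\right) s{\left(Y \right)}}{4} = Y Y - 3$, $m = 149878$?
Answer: $\frac{93664166413048855}{328082736367384} \approx 285.49$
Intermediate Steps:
$D = 1625$ ($D = 183 + 1442 = 1625$)
$s{\left(Y \right)} = 12 - 4 Y^{2}$ ($s{\left(Y \right)} = - 4 \left(Y Y - 3\right) = - 4 \left(Y^{2} - 3\right) = - 4 \left(-3 + Y^{2}\right) = 12 - 4 Y^{2}$)
$\frac{168285}{m} + \frac{D}{s{\left(- \frac{230}{-178} + \frac{12}{-311} \right)}} = \frac{168285}{149878} + \frac{1625}{12 - 4 \left(- \frac{230}{-178} + \frac{12}{-311}\right)^{2}} = 168285 \cdot \frac{1}{149878} + \frac{1625}{12 - 4 \left(\left(-230\right) \left(- \frac{1}{178}\right) + 12 \left(- \frac{1}{311}\right)\right)^{2}} = \frac{168285}{149878} + \frac{1625}{12 - 4 \left(\frac{115}{89} - \frac{12}{311}\right)^{2}} = \frac{168285}{149878} + \frac{1625}{12 - 4 \left(\frac{34697}{27679}\right)^{2}} = \frac{168285}{149878} + \frac{1625}{12 - \frac{4815527236}{766127041}} = \frac{168285}{149878} + \frac{1625}{\frac{4377997256}{766127041}} = \frac{168285}{149878} + 1625 \cdot \frac{766127041}{4377997256} = \frac{168285}{149878} + \frac{1244956441625}{4377997256} = \frac{93664166413048855}{328082736367384}$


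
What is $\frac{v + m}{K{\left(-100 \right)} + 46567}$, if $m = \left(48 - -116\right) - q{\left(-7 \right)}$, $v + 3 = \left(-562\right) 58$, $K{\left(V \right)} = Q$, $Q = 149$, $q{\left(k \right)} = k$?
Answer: $- \frac{8107}{11679} \approx -0.69415$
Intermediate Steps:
$K{\left(V \right)} = 149$
$v = -32599$ ($v = -3 - 32596 = -32599$)
$m = 171$ ($m = \left(48 - -116\right) - -7 = \left(48 + 116\right) + 7 = 164 + 7 = 171$)
$\frac{v + m}{K{\left(-100 \right)} + 46567} = \frac{-32599 + 171}{149 + 46567} = - \frac{32428}{46716} = \left(-32428\right) \frac{1}{46716} = - \frac{8107}{11679}$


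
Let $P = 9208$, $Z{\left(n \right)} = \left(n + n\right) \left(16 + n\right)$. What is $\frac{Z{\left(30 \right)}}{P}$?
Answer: $\frac{345}{1151} \approx 0.29974$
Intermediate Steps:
$Z{\left(n \right)} = 2 n \left(16 + n\right)$
$\frac{Z{\left(30 \right)}}{P} = \frac{2 \cdot 30 \left(16 + 30\right)}{9208} = 2 \cdot 30 \cdot 46 \cdot \frac{1}{9208} = 2760 \cdot \frac{1}{9208} = \frac{345}{1151}$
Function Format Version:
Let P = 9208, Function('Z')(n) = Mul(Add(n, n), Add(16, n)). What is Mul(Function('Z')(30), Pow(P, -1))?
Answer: Rational(345, 1151) ≈ 0.29974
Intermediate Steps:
Function('Z')(n) = Mul(2, n, Add(16, n)) (Function('Z')(n) = Mul(Mul(2, n), Add(16, n)) = Mul(2, n, Add(16, n)))
Mul(Function('Z')(30), Pow(P, -1)) = Mul(Mul(2, 30, Add(16, 30)), Pow(9208, -1)) = Mul(Mul(2, 30, 46), Rational(1, 9208)) = Mul(2760, Rational(1, 9208)) = Rational(345, 1151)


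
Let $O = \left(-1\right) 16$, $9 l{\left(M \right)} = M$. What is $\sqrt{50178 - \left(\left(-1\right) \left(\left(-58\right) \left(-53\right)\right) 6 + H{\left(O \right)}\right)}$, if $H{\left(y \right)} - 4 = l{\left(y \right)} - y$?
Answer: $\frac{\sqrt{617434}}{3} \approx 261.92$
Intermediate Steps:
$l{\left(M \right)} = \frac{M}{9}$
$O = -16$
$H{\left(y \right)} = 4 - \frac{8 y}{9}$ ($H{\left(y \right)} = 4 + \left(\frac{y}{9} - y\right) = 4 - \frac{8 y}{9}$)
$\sqrt{50178 - \left(\left(-1\right) \left(\left(-58\right) \left(-53\right)\right) 6 + H{\left(O \right)}\right)} = \sqrt{50178 - \left(4 + \frac{128}{9} - \left(-58\right) \left(-53\right) 6\right)} = \sqrt{50178 + \left(3074 \cdot 6 - \left(4 + \frac{128}{9}\right)\right)} = \sqrt{50178 + \left(18444 - \frac{164}{9}\right)} = \sqrt{50178 + \frac{165832}{9}} = \sqrt{\frac{617434}{9}} = \frac{\sqrt{617434}}{3}$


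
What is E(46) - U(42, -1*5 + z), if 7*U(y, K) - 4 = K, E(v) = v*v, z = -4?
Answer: 14817/7 ≈ 2116.7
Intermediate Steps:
E(v) = v²
U(y, K) = 4/7 + K/7
E(46) - U(42, -1*5 + z) = 46² - (4/7 + (-1*5 - 4)/7) = 2116 - (4/7 + (-5 - 4)/7) = 2116 - (4/7 + (⅐)*(-9)) = 2116 - (4/7 - 9/7) = 2116 - 1*(-5/7) = 2116 + 5/7 = 14817/7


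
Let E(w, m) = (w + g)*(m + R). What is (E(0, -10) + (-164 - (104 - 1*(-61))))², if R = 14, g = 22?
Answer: 58081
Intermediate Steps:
E(w, m) = (14 + m)*(22 + w) (E(w, m) = (w + 22)*(m + 14) = (22 + w)*(14 + m) = (14 + m)*(22 + w))
(E(0, -10) + (-164 - (104 - 1*(-61))))² = ((308 + 14*0 + 22*(-10) - 10*0) + (-164 - (104 - 1*(-61))))² = ((308 + 0 - 220 + 0) + (-164 - (104 + 61)))² = (88 + (-164 - 1*165))² = (88 + (-164 - 165))² = (88 - 329)² = (-241)² = 58081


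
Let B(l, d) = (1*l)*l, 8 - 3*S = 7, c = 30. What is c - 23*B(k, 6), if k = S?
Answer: 247/9 ≈ 27.444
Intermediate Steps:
S = 1/3 (S = 8/3 - 1/3*7 = 8/3 - 7/3 = 1/3 ≈ 0.33333)
k = 1/3 ≈ 0.33333
B(l, d) = l**2 (B(l, d) = l*l = l**2)
c - 23*B(k, 6) = 30 - 23*(1/3)**2 = 30 - 23*1/9 = 30 - 23/9 = 247/9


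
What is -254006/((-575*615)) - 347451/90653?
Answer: -99840953957/32057167125 ≈ -3.1145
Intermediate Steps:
-254006/((-575*615)) - 347451/90653 = -254006/(-353625) - 347451*1/90653 = -254006*(-1/353625) - 347451/90653 = 254006/353625 - 347451/90653 = -99840953957/32057167125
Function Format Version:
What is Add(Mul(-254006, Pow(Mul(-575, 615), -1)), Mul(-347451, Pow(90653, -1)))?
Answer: Rational(-99840953957, 32057167125) ≈ -3.1145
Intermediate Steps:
Add(Mul(-254006, Pow(Mul(-575, 615), -1)), Mul(-347451, Pow(90653, -1))) = Add(Mul(-254006, Pow(-353625, -1)), Mul(-347451, Rational(1, 90653))) = Add(Mul(-254006, Rational(-1, 353625)), Rational(-347451, 90653)) = Add(Rational(254006, 353625), Rational(-347451, 90653)) = Rational(-99840953957, 32057167125)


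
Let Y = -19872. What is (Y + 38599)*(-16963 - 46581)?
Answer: -1189988488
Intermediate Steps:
(Y + 38599)*(-16963 - 46581) = (-19872 + 38599)*(-16963 - 46581) = 18727*(-63544) = -1189988488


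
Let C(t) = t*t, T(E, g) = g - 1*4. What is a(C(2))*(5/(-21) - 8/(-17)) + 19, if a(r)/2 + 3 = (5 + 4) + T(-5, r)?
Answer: 2593/119 ≈ 21.790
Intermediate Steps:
T(E, g) = -4 + g (T(E, g) = g - 4 = -4 + g)
C(t) = t²
a(r) = 4 + 2*r (a(r) = -6 + 2*((5 + 4) + (-4 + r)) = -6 + 2*(9 + (-4 + r)) = -6 + 2*(5 + r) = -6 + (10 + 2*r) = 4 + 2*r)
a(C(2))*(5/(-21) - 8/(-17)) + 19 = (4 + 2*2²)*(5/(-21) - 8/(-17)) + 19 = (4 + 2*4)*(5*(-1/21) - 8*(-1/17)) + 19 = (4 + 8)*(-5/21 + 8/17) + 19 = 12*(83/357) + 19 = 332/119 + 19 = 2593/119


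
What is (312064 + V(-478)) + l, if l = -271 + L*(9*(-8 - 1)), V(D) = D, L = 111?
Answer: 302324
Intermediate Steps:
l = -9262 (l = -271 + 111*(9*(-8 - 1)) = -271 + 111*(9*(-9)) = -271 + 111*(-81) = -271 - 8991 = -9262)
(312064 + V(-478)) + l = (312064 - 478) - 9262 = 311586 - 9262 = 302324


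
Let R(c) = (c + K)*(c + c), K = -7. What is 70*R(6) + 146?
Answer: -694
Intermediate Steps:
R(c) = 2*c*(-7 + c) (R(c) = (c - 7)*(c + c) = (-7 + c)*(2*c) = 2*c*(-7 + c))
70*R(6) + 146 = 70*(2*6*(-7 + 6)) + 146 = 70*(2*6*(-1)) + 146 = 70*(-12) + 146 = -840 + 146 = -694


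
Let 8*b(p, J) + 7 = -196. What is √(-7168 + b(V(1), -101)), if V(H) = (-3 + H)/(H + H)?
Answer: I*√115094/4 ≈ 84.814*I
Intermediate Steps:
V(H) = (-3 + H)/(2*H) (V(H) = (-3 + H)/((2*H)) = (-3 + H)*(1/(2*H)) = (-3 + H)/(2*H))
b(p, J) = -203/8 (b(p, J) = -7/8 + (⅛)*(-196) = -7/8 - 49/2 = -203/8)
√(-7168 + b(V(1), -101)) = √(-7168 - 203/8) = √(-57547/8) = I*√115094/4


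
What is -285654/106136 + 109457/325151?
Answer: -1766594687/750222316 ≈ -2.3548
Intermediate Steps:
-285654/106136 + 109457/325151 = -285654*1/106136 + 109457*(1/325151) = -142827/53068 + 4759/14137 = -1766594687/750222316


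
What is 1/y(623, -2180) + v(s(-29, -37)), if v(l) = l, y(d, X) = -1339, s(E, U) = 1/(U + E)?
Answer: -1405/88374 ≈ -0.015898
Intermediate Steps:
s(E, U) = 1/(E + U)
1/y(623, -2180) + v(s(-29, -37)) = 1/(-1339) + 1/(-29 - 37) = -1/1339 + 1/(-66) = -1/1339 - 1/66 = -1405/88374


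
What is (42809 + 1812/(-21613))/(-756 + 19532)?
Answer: 925229105/405805688 ≈ 2.2800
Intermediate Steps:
(42809 + 1812/(-21613))/(-756 + 19532) = (42809 + 1812*(-1/21613))/18776 = (42809 - 1812/21613)*(1/18776) = (925229105/21613)*(1/18776) = 925229105/405805688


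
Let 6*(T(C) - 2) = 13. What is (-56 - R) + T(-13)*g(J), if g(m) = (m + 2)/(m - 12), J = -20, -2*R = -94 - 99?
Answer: -4805/32 ≈ -150.16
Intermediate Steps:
R = 193/2 (R = -(-94 - 99)/2 = -½*(-193) = 193/2 ≈ 96.500)
T(C) = 25/6 (T(C) = 2 + (⅙)*13 = 2 + 13/6 = 25/6)
g(m) = (2 + m)/(-12 + m)
(-56 - R) + T(-13)*g(J) = (-56 - 1*193/2) + 25*((2 - 20)/(-12 - 20))/6 = (-56 - 193/2) + 25*(-18/(-32))/6 = -305/2 + 25*(-1/32*(-18))/6 = -305/2 + (25/6)*(9/16) = -305/2 + 75/32 = -4805/32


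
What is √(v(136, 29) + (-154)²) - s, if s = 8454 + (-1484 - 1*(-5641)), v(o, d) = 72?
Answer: -12611 + 2*√5947 ≈ -12457.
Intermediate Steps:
s = 12611 (s = 8454 + (-1484 + 5641) = 8454 + 4157 = 12611)
√(v(136, 29) + (-154)²) - s = √(72 + (-154)²) - 1*12611 = √(72 + 23716) - 12611 = √23788 - 12611 = 2*√5947 - 12611 = -12611 + 2*√5947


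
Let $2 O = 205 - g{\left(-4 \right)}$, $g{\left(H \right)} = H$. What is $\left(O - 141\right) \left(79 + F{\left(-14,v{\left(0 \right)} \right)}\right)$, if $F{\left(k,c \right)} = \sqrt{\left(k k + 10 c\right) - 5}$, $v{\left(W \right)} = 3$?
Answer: $- \frac{5767}{2} - \frac{73 \sqrt{221}}{2} \approx -3426.1$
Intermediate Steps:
$O = \frac{209}{2}$ ($O = \frac{205 - -4}{2} = \frac{205 + 4}{2} = \frac{1}{2} \cdot 209 = \frac{209}{2} \approx 104.5$)
$F{\left(k,c \right)} = \sqrt{-5 + k^{2} + 10 c}$ ($F{\left(k,c \right)} = \sqrt{\left(k^{2} + 10 c\right) - 5} = \sqrt{-5 + k^{2} + 10 c}$)
$\left(O - 141\right) \left(79 + F{\left(-14,v{\left(0 \right)} \right)}\right) = \left(\frac{209}{2} - 141\right) \left(79 + \sqrt{-5 + \left(-14\right)^{2} + 10 \cdot 3}\right) = - \frac{73 \left(79 + \sqrt{-5 + 196 + 30}\right)}{2} = - \frac{73 \left(79 + \sqrt{221}\right)}{2} = - \frac{5767}{2} - \frac{73 \sqrt{221}}{2}$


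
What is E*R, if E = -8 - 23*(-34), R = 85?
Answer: 65790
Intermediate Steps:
E = 774 (E = -8 + 782 = 774)
E*R = 774*85 = 65790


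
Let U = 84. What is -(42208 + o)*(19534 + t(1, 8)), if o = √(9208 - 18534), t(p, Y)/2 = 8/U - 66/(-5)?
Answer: -86689407296/105 - 2053862*I*√9326/105 ≈ -8.2561e+8 - 1.889e+6*I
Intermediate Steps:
t(p, Y) = 2792/105 (t(p, Y) = 2*(8/84 - 66/(-5)) = 2*(8*(1/84) - 66*(-⅕)) = 2*(2/21 + 66/5) = 2*(1396/105) = 2792/105)
o = I*√9326 (o = √(-9326) = I*√9326 ≈ 96.571*I)
-(42208 + o)*(19534 + t(1, 8)) = -(42208 + I*√9326)*(19534 + 2792/105) = -(42208 + I*√9326)*2053862/105 = -(86689407296/105 + 2053862*I*√9326/105) = -86689407296/105 - 2053862*I*√9326/105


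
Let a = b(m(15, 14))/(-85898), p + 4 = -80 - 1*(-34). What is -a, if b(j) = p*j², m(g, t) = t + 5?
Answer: -9025/42949 ≈ -0.21013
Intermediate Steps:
m(g, t) = 5 + t
p = -50 (p = -4 + (-80 - 1*(-34)) = -4 + (-80 + 34) = -4 - 46 = -50)
b(j) = -50*j²
a = 9025/42949 (a = -50*(5 + 14)²/(-85898) = -50*19²*(-1/85898) = -50*361*(-1/85898) = -18050*(-1/85898) = 9025/42949 ≈ 0.21013)
-a = -1*9025/42949 = -9025/42949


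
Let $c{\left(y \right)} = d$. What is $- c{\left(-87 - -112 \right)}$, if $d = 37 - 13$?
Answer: $-24$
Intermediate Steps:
$d = 24$ ($d = 37 - 13 = 24$)
$c{\left(y \right)} = 24$
$- c{\left(-87 - -112 \right)} = \left(-1\right) 24 = -24$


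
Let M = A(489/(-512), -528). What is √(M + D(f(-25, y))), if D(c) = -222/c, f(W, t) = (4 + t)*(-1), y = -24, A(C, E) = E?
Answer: 3*I*√5990/10 ≈ 23.219*I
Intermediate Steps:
f(W, t) = -4 - t
M = -528
√(M + D(f(-25, y))) = √(-528 - 222/(-4 - 1*(-24))) = √(-528 - 222/(-4 + 24)) = √(-528 - 222/20) = √(-528 - 222*1/20) = √(-528 - 111/10) = √(-5391/10) = 3*I*√5990/10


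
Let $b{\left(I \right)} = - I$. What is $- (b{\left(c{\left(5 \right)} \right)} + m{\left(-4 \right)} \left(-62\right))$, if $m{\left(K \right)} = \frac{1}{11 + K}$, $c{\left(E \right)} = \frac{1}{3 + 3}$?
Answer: $\frac{379}{42} \approx 9.0238$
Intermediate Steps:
$c{\left(E \right)} = \frac{1}{6}$
$- (b{\left(c{\left(5 \right)} \right)} + m{\left(-4 \right)} \left(-62\right)) = - (\left(-1\right) \frac{1}{6} + \frac{1}{11 - 4} \left(-62\right)) = - (- \frac{1}{6} + \frac{1}{7} \left(-62\right)) = - (- \frac{1}{6} - \frac{62}{7}) = \left(-1\right) \left(- \frac{379}{42}\right) = \frac{379}{42}$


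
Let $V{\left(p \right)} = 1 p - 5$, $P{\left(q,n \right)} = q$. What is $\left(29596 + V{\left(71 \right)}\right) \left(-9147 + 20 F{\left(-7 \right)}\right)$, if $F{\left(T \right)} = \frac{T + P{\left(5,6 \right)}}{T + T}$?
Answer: $- \frac{1898634958}{7} \approx -2.7123 \cdot 10^{8}$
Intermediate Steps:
$F{\left(T \right)} = \frac{5 + T}{2 T}$ ($F{\left(T \right)} = \frac{T + 5}{T + T} = \frac{5 + T}{2 T}$)
$V{\left(p \right)} = -5 + p$ ($V{\left(p \right)} = p - 5 = -5 + p$)
$\left(29596 + V{\left(71 \right)}\right) \left(-9147 + 20 F{\left(-7 \right)}\right) = \left(29596 + \left(-5 + 71\right)\right) \left(-9147 + 20 \frac{5 - 7}{2 \left(-7\right)}\right) = \left(29596 + 66\right) \left(-9147 + 20 \cdot \frac{1}{2} \left(- \frac{1}{7}\right) \left(-2\right)\right) = 29662 \left(-9147 + 20 \cdot \frac{1}{7}\right) = 29662 \left(-9147 + \frac{20}{7}\right) = 29662 \left(- \frac{64009}{7}\right) = - \frac{1898634958}{7}$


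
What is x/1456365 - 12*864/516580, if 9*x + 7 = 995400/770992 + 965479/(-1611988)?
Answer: -527812708109703983299/26297352539866065809340 ≈ -0.020071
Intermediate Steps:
x = -489975793415/699091791804 (x = -7/9 + (995400/770992 + 965479/(-1611988))/9 = -7/9 + (995400*(1/770992) + 965479*(-1/1611988))/9 = -7/9 + (124425/96374 - 965479/1611988)/9 = -7/9 + (⅑)*(53762266877/77676865756) = -7/9 + 53762266877/699091791804 = -489975793415/699091791804 ≈ -0.70087)
x/1456365 - 12*864/516580 = -489975793415/699091791804/1456365 - 12*864/516580 = -489975793415/699091791804*1/1456365 - 10368*1/516580 = -97995158683/203626563474126492 - 2592/129145 = -527812708109703983299/26297352539866065809340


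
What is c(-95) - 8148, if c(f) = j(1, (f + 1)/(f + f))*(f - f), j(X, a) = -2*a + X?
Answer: -8148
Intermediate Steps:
j(X, a) = X - 2*a
c(f) = 0 (c(f) = (1 - 2*(f + 1)/(f + f))*(f - f) = (1 - 2*(1 + f)/(2*f))*0 = (1 - 2*(1 + f)*1/(2*f))*0 = (1 - (1 + f)/f)*0 = 0)
c(-95) - 8148 = 0 - 8148 = -8148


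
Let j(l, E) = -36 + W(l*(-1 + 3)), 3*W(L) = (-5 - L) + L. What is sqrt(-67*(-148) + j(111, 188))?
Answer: sqrt(88905)/3 ≈ 99.390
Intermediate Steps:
W(L) = -5/3 (W(L) = ((-5 - L) + L)/3 = (1/3)*(-5) = -5/3)
j(l, E) = -113/3 (j(l, E) = -36 - 5/3 = -113/3)
sqrt(-67*(-148) + j(111, 188)) = sqrt(-67*(-148) - 113/3) = sqrt(9916 - 113/3) = sqrt(29635/3) = sqrt(88905)/3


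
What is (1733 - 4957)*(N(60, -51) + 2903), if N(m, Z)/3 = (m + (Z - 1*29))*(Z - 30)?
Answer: -25027912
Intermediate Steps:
N(m, Z) = 3*(-30 + Z)*(-29 + Z + m) (N(m, Z) = 3*((m + (Z - 1*29))*(Z - 30)) = 3*((m + (Z - 29))*(-30 + Z)) = 3*((m + (-29 + Z))*(-30 + Z)) = 3*((-29 + Z + m)*(-30 + Z)) = 3*((-30 + Z)*(-29 + Z + m)) = 3*(-30 + Z)*(-29 + Z + m))
(1733 - 4957)*(N(60, -51) + 2903) = (1733 - 4957)*((2610 - 177*(-51) - 90*60 + 3*(-51)² + 3*(-51)*60) + 2903) = -3224*((2610 + 9027 - 5400 + 3*2601 - 9180) + 2903) = -3224*((2610 + 9027 - 5400 + 7803 - 9180) + 2903) = -3224*(4860 + 2903) = -3224*7763 = -25027912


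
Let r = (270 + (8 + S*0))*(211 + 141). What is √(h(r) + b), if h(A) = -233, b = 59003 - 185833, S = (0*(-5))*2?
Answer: I*√127063 ≈ 356.46*I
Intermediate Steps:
S = 0 (S = 0*2 = 0)
b = -126830
r = 97856 (r = (270 + (8 + 0*0))*(211 + 141) = (270 + (8 + 0))*352 = (270 + 8)*352 = 278*352 = 97856)
√(h(r) + b) = √(-233 - 126830) = √(-127063) = I*√127063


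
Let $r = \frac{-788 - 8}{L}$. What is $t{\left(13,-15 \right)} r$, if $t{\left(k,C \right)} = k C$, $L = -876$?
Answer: $- \frac{12935}{73} \approx -177.19$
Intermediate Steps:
$t{\left(k,C \right)} = C k$
$r = \frac{199}{219}$ ($r = \frac{-788 - 8}{-876} = \left(-796\right) \left(- \frac{1}{876}\right) = \frac{199}{219} \approx 0.90868$)
$t{\left(13,-15 \right)} r = \left(-15\right) 13 \cdot \frac{199}{219} = \left(-195\right) \frac{199}{219} = - \frac{12935}{73}$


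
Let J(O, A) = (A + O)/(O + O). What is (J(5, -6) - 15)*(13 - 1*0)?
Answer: -1963/10 ≈ -196.30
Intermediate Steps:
J(O, A) = (A + O)/(2*O) (J(O, A) = (A + O)/((2*O)) = (A + O)*(1/(2*O)) = (A + O)/(2*O))
(J(5, -6) - 15)*(13 - 1*0) = ((½)*(-6 + 5)/5 - 15)*(13 - 1*0) = ((½)*(⅕)*(-1) - 15)*(13 + 0) = (-⅒ - 15)*13 = -151/10*13 = -1963/10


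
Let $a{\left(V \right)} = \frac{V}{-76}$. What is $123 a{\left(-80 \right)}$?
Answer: $\frac{2460}{19} \approx 129.47$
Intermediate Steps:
$a{\left(V \right)} = - \frac{V}{76}$ ($a{\left(V \right)} = V \left(- \frac{1}{76}\right) = - \frac{V}{76}$)
$123 a{\left(-80 \right)} = 123 \left(\left(- \frac{1}{76}\right) \left(-80\right)\right) = 123 \cdot \frac{20}{19} = \frac{2460}{19}$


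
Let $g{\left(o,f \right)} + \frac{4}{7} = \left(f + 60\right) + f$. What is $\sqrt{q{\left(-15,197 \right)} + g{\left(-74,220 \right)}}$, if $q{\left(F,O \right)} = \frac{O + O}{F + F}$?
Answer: $\frac{\sqrt{5361405}}{105} \approx 22.052$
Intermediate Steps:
$q{\left(F,O \right)} = \frac{O}{F}$ ($q{\left(F,O \right)} = \frac{2 O}{2 F} = 2 O \frac{1}{2 F} = \frac{O}{F}$)
$g{\left(o,f \right)} = \frac{416}{7} + 2 f$ ($g{\left(o,f \right)} = - \frac{4}{7} + \left(\left(f + 60\right) + f\right) = - \frac{4}{7} + \left(\left(60 + f\right) + f\right) = - \frac{4}{7} + \left(60 + 2 f\right) = \frac{416}{7} + 2 f$)
$\sqrt{q{\left(-15,197 \right)} + g{\left(-74,220 \right)}} = \sqrt{\frac{197}{-15} + \left(\frac{416}{7} + 2 \cdot 220\right)} = \sqrt{197 \left(- \frac{1}{15}\right) + \left(\frac{416}{7} + 440\right)} = \sqrt{- \frac{197}{15} + \frac{3496}{7}} = \sqrt{\frac{51061}{105}} = \frac{\sqrt{5361405}}{105}$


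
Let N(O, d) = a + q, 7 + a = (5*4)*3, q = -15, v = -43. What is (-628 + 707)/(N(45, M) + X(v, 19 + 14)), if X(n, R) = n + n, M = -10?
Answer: -79/48 ≈ -1.6458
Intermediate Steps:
a = 53 (a = -7 + (5*4)*3 = -7 + 20*3 = -7 + 60 = 53)
N(O, d) = 38 (N(O, d) = 53 - 15 = 38)
X(n, R) = 2*n
(-628 + 707)/(N(45, M) + X(v, 19 + 14)) = (-628 + 707)/(38 + 2*(-43)) = 79/(38 - 86) = 79/(-48) = 79*(-1/48) = -79/48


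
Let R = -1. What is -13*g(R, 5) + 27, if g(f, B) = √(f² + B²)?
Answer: 27 - 13*√26 ≈ -39.287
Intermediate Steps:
g(f, B) = √(B² + f²)
-13*g(R, 5) + 27 = -13*√(5² + (-1)²) + 27 = -13*√(25 + 1) + 27 = -13*√26 + 27 = 27 - 13*√26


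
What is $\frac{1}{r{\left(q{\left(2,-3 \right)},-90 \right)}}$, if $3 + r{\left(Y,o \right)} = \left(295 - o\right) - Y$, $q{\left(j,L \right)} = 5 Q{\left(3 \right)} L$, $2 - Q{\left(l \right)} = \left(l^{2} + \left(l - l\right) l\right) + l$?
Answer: $\frac{1}{232} \approx 0.0043103$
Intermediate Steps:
$Q{\left(l \right)} = 2 - l - l^{2}$ ($Q{\left(l \right)} = 2 - \left(\left(l^{2} + \left(l - l\right) l\right) + l\right) = 2 - \left(\left(l^{2} + 0 l\right) + l\right) = 2 - \left(\left(l^{2} + 0\right) + l\right) = 2 - \left(l^{2} + l\right) = 2 - \left(l + l^{2}\right) = 2 - l - l^{2}$)
$q{\left(j,L \right)} = - 50 L$ ($q{\left(j,L \right)} = 5 \left(2 - 3 - 3^{2}\right) L = 5 \left(2 - 3 - 9\right) L = 5 \left(-10\right) L = - 50 L$)
$r{\left(Y,o \right)} = 292 - Y - o$ ($r{\left(Y,o \right)} = -3 - \left(-295 + Y + o\right) = 292 - Y - o$)
$\frac{1}{r{\left(q{\left(2,-3 \right)},-90 \right)}} = \frac{1}{292 - \left(-50\right) \left(-3\right) - -90} = \frac{1}{292 - 150 + 90} = \frac{1}{232}$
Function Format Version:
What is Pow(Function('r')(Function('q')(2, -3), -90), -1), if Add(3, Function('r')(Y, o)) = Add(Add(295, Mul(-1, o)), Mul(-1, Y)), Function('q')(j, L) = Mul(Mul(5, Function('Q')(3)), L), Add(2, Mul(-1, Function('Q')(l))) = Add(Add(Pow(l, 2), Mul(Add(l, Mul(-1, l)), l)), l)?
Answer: Rational(1, 232) ≈ 0.0043103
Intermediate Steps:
Function('Q')(l) = Add(2, Mul(-1, l), Mul(-1, Pow(l, 2))) (Function('Q')(l) = Add(2, Mul(-1, Add(Add(Pow(l, 2), Mul(Add(l, Mul(-1, l)), l)), l))) = Add(2, Mul(-1, Add(Add(Pow(l, 2), Mul(0, l)), l))) = Add(2, Mul(-1, Add(Add(Pow(l, 2), 0), l))) = Add(2, Mul(-1, Add(Pow(l, 2), l))) = Add(2, Mul(-1, Add(l, Pow(l, 2)))) = Add(2, Add(Mul(-1, l), Mul(-1, Pow(l, 2)))) = Add(2, Mul(-1, l), Mul(-1, Pow(l, 2))))
Function('q')(j, L) = Mul(-50, L) (Function('q')(j, L) = Mul(Mul(5, Add(2, Mul(-1, 3), Mul(-1, Pow(3, 2)))), L) = Mul(Mul(5, Add(2, -3, Mul(-1, 9))), L) = Mul(Mul(5, Add(2, -3, -9)), L) = Mul(Mul(5, -10), L) = Mul(-50, L))
Function('r')(Y, o) = Add(292, Mul(-1, Y), Mul(-1, o)) (Function('r')(Y, o) = Add(-3, Add(Add(295, Mul(-1, o)), Mul(-1, Y))) = Add(-3, Add(295, Mul(-1, Y), Mul(-1, o))) = Add(292, Mul(-1, Y), Mul(-1, o)))
Pow(Function('r')(Function('q')(2, -3), -90), -1) = Pow(Add(292, Mul(-1, Mul(-50, -3)), Mul(-1, -90)), -1) = Pow(Add(292, Mul(-1, 150), 90), -1) = Pow(Add(292, -150, 90), -1) = Pow(232, -1) = Rational(1, 232)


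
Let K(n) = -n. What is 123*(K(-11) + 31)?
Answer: 5166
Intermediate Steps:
123*(K(-11) + 31) = 123*(-1*(-11) + 31) = 123*(11 + 31) = 123*42 = 5166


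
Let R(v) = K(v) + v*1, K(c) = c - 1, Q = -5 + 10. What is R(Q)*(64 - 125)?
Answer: -549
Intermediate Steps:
Q = 5
K(c) = -1 + c
R(v) = -1 + 2*v (R(v) = (-1 + v) + v*1 = (-1 + v) + v = -1 + 2*v)
R(Q)*(64 - 125) = (-1 + 2*5)*(64 - 125) = (-1 + 10)*(-61) = 9*(-61) = -549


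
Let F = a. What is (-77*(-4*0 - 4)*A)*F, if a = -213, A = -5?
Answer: 328020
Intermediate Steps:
F = -213
(-77*(-4*0 - 4)*A)*F = -77*(-4*0 - 4)*(-5)*(-213) = -77*(0 - 4)*(-5)*(-213) = -(-308)*(-5)*(-213) = -77*20*(-213) = -1540*(-213) = 328020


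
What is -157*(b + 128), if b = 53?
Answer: -28417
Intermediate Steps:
-157*(b + 128) = -157*(53 + 128) = -157*181 = -28417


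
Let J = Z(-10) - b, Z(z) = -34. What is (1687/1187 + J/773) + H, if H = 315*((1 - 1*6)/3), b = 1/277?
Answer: -133084812401/254161627 ≈ -523.62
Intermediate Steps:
b = 1/277 ≈ 0.0036101
J = -9419/277 (J = -34 - 1*1/277 = -34 - 1/277 = -9419/277 ≈ -34.004)
H = -525 (H = 315*((1 - 6)*(⅓)) = 315*(-5*⅓) = 315*(-5/3) = -525)
(1687/1187 + J/773) + H = (1687/1187 - 9419/277/773) - 525 = (1687*(1/1187) - 9419/277*1/773) - 525 = (1687/1187 - 9419/214121) - 525 = 350041774/254161627 - 525 = -133084812401/254161627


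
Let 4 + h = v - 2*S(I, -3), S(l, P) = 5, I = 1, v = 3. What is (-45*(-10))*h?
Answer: -4950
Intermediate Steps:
h = -11 (h = -4 + (3 - 2*5) = -4 + (3 - 10) = -4 - 7 = -11)
(-45*(-10))*h = -45*(-10)*(-11) = 450*(-11) = -4950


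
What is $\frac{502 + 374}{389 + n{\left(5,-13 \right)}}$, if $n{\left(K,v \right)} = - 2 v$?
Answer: $\frac{876}{415} \approx 2.1108$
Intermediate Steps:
$\frac{502 + 374}{389 + n{\left(5,-13 \right)}} = \frac{502 + 374}{389 - -26} = \frac{876}{389 + 26} = \frac{876}{415}$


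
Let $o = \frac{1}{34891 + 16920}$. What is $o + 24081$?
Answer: $\frac{1247660692}{51811} \approx 24081.0$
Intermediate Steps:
$o = \frac{1}{51811} \approx 1.9301 \cdot 10^{-5}$
$o + 24081 = \frac{1}{51811} + 24081 = \frac{1247660692}{51811}$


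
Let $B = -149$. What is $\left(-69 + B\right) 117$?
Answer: $-25506$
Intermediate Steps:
$\left(-69 + B\right) 117 = \left(-69 - 149\right) 117 = \left(-218\right) 117 = -25506$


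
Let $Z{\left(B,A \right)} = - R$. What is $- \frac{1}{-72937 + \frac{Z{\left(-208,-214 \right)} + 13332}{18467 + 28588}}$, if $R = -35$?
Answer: $\frac{47055}{3432037168} \approx 1.3711 \cdot 10^{-5}$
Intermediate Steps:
$Z{\left(B,A \right)} = 35$ ($Z{\left(B,A \right)} = \left(-1\right) \left(-35\right) = 35$)
$- \frac{1}{-72937 + \frac{Z{\left(-208,-214 \right)} + 13332}{18467 + 28588}} = - \frac{1}{-72937 + \frac{35 + 13332}{18467 + 28588}} = - \frac{1}{-72937 + \frac{13367}{47055}} = - \frac{1}{- \frac{3432037168}{47055}} = \left(-1\right) \left(- \frac{47055}{3432037168}\right) = \frac{47055}{3432037168}$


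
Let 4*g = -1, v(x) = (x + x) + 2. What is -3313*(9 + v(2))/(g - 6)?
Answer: 39756/5 ≈ 7951.2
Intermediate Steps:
v(x) = 2 + 2*x (v(x) = 2*x + 2 = 2 + 2*x)
g = -¼ (g = (¼)*(-1) = -¼ ≈ -0.25000)
-3313*(9 + v(2))/(g - 6) = -3313*(9 + (2 + 2*2))/(-¼ - 6) = -3313*(9 + (2 + 4))/(-25/4) = -3313*(9 + 6)*(-4)/25 = -49695*(-4)/25 = -3313*(-12/5) = 39756/5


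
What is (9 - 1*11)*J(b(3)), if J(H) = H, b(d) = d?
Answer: -6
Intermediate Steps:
(9 - 1*11)*J(b(3)) = (9 - 1*11)*3 = (9 - 11)*3 = -2*3 = -6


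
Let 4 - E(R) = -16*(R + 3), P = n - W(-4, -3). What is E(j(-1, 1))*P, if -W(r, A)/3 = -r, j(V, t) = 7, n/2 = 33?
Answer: 12792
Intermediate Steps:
n = 66 (n = 2*33 = 66)
W(r, A) = 3*r (W(r, A) = -(-3)*r = 3*r)
P = 78 (P = 66 - 3*(-4) = 66 - 1*(-12) = 66 + 12 = 78)
E(R) = 52 + 16*R (E(R) = 4 - (-16)*(R + 3) = 4 - (-16)*(3 + R) = 4 - (-48 - 16*R) = 4 + (48 + 16*R) = 52 + 16*R)
E(j(-1, 1))*P = (52 + 16*7)*78 = (52 + 112)*78 = 164*78 = 12792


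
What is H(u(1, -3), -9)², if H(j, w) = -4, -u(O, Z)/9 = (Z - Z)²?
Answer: 16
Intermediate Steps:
u(O, Z) = 0 (u(O, Z) = -9*(Z - Z)² = -9*0² = -9*0 = 0)
H(u(1, -3), -9)² = (-4)² = 16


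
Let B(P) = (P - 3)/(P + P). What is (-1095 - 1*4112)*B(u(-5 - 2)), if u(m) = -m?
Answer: -10414/7 ≈ -1487.7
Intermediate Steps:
B(P) = (-3 + P)/(2*P) (B(P) = (-3 + P)/((2*P)) = (-3 + P)*(1/(2*P)) = (-3 + P)/(2*P))
(-1095 - 1*4112)*B(u(-5 - 2)) = (-1095 - 1*4112)*((-3 - (-5 - 2))/(2*((-(-5 - 2))))) = (-1095 - 4112)*((-3 - 1*(-7))/(2*((-1*(-7))))) = -5207*(-3 + 7)/(2*7) = -5207*4/(2*7) = -5207*2/7 = -10414/7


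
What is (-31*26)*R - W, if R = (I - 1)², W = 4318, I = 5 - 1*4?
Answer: -4318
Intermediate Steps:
I = 1 (I = 5 - 4 = 1)
R = 0 (R = (1 - 1)² = 0² = 0)
(-31*26)*R - W = -31*26*0 - 1*4318 = -806*0 - 4318 = 0 - 4318 = -4318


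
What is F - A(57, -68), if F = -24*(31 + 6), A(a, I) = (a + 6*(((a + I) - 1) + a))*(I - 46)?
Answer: 36390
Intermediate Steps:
A(a, I) = (-46 + I)*(-6 + 6*I + 13*a) (A(a, I) = (a + 6*(((I + a) - 1) + a))*(-46 + I) = (a + 6*((-1 + I + a) + a))*(-46 + I) = (a + 6*(-1 + I + 2*a))*(-46 + I) = (a + (-6 + 6*I + 12*a))*(-46 + I) = (-6 + 6*I + 13*a)*(-46 + I) = (-46 + I)*(-6 + 6*I + 13*a))
F = -888 (F = -24*37 = -888)
F - A(57, -68) = -888 - (276 - 598*57 - 282*(-68) + 6*(-68)**2 + 13*(-68)*57) = -888 - (276 - 34086 + 19176 + 6*4624 - 50388) = -888 - (276 - 34086 + 19176 + 27744 - 50388) = -888 - 1*(-37278) = -888 + 37278 = 36390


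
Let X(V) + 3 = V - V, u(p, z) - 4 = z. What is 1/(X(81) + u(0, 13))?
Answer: 1/14 ≈ 0.071429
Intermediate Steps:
u(p, z) = 4 + z
X(V) = -3 (X(V) = -3 + (V - V) = -3 + 0 = -3)
1/(X(81) + u(0, 13)) = 1/(-3 + (4 + 13)) = 1/(-3 + 17) = 1/14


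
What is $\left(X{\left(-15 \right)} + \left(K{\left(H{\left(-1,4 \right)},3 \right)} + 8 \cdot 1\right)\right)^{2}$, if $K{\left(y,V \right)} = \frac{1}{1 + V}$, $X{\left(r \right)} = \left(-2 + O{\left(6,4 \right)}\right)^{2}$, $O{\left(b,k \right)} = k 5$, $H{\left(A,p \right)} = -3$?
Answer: $\frac{1766241}{16} \approx 1.1039 \cdot 10^{5}$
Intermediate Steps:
$O{\left(b,k \right)} = 5 k$
$X{\left(r \right)} = 324$ ($X{\left(r \right)} = \left(-2 + 5 \cdot 4\right)^{2} = \left(-2 + 20\right)^{2} = 18^{2} = 324$)
$\left(X{\left(-15 \right)} + \left(K{\left(H{\left(-1,4 \right)},3 \right)} + 8 \cdot 1\right)\right)^{2} = \left(324 + \left(\frac{1}{1 + 3} + 8 \cdot 1\right)\right)^{2} = \left(324 + \left(\frac{1}{4} + 8\right)\right)^{2} = \left(324 + \frac{33}{4}\right)^{2} = \left(\frac{1329}{4}\right)^{2} = \frac{1766241}{16}$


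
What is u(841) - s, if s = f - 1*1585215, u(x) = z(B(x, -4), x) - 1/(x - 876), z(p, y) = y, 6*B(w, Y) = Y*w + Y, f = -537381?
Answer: 74320296/35 ≈ 2.1234e+6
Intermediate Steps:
B(w, Y) = Y/6 + Y*w/6 (B(w, Y) = (Y*w + Y)/6 = (Y + Y*w)/6 = Y/6 + Y*w/6)
u(x) = x - 1/(-876 + x) (u(x) = x - 1/(x - 876) = x - 1/(-876 + x))
s = -2122596 (s = -537381 - 1*1585215 = -537381 - 1585215 = -2122596)
u(841) - s = (-1 + 841² - 876*841)/(-876 + 841) - 1*(-2122596) = (-1 + 707281 - 736716)/(-35) + 2122596 = -1/35*(-29436) + 2122596 = 29436/35 + 2122596 = 74320296/35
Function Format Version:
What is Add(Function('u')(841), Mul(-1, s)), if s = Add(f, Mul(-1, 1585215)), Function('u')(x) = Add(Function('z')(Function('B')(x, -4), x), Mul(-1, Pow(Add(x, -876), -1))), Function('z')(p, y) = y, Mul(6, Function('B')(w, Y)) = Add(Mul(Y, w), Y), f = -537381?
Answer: Rational(74320296, 35) ≈ 2.1234e+6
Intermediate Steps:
Function('B')(w, Y) = Add(Mul(Rational(1, 6), Y), Mul(Rational(1, 6), Y, w)) (Function('B')(w, Y) = Mul(Rational(1, 6), Add(Mul(Y, w), Y)) = Mul(Rational(1, 6), Add(Y, Mul(Y, w))) = Add(Mul(Rational(1, 6), Y), Mul(Rational(1, 6), Y, w)))
Function('u')(x) = Add(x, Mul(-1, Pow(Add(-876, x), -1))) (Function('u')(x) = Add(x, Mul(-1, Pow(Add(x, -876), -1))) = Add(x, Mul(-1, Pow(Add(-876, x), -1))))
s = -2122596 (s = Add(-537381, Mul(-1, 1585215)) = Add(-537381, -1585215) = -2122596)
Add(Function('u')(841), Mul(-1, s)) = Add(Mul(Pow(Add(-876, 841), -1), Add(-1, Pow(841, 2), Mul(-876, 841))), Mul(-1, -2122596)) = Add(Mul(Pow(-35, -1), Add(-1, 707281, -736716)), 2122596) = Add(Mul(Rational(-1, 35), -29436), 2122596) = Add(Rational(29436, 35), 2122596) = Rational(74320296, 35)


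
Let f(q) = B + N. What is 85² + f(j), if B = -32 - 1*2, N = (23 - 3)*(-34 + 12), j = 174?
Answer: 6751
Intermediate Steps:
N = -440 (N = 20*(-22) = -440)
B = -34 (B = -32 - 2 = -34)
f(q) = -474 (f(q) = -34 - 440 = -474)
85² + f(j) = 85² - 474 = 7225 - 474 = 6751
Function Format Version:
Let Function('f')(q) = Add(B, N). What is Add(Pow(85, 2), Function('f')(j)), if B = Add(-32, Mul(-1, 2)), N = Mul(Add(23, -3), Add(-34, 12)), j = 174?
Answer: 6751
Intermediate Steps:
N = -440 (N = Mul(20, -22) = -440)
B = -34 (B = Add(-32, -2) = -34)
Function('f')(q) = -474 (Function('f')(q) = Add(-34, -440) = -474)
Add(Pow(85, 2), Function('f')(j)) = Add(Pow(85, 2), -474) = Add(7225, -474) = 6751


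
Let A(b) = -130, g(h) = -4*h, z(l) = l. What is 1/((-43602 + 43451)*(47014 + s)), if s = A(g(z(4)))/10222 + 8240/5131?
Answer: -26224541/186177315106549 ≈ -1.4086e-7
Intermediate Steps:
s = 41781125/26224541 (s = -130/10222 + 8240/5131 = -130*1/10222 + 8240*(1/5131) = -65/5111 + 8240/5131 = 41781125/26224541 ≈ 1.5932)
1/((-43602 + 43451)*(47014 + s)) = 1/((-43602 + 43451)*(47014 + 41781125/26224541)) = 1/(-151*1232962351699/26224541) = 1/(-186177315106549/26224541) = -26224541/186177315106549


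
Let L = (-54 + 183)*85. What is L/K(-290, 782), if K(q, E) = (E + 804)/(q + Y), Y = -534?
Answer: -4517580/793 ≈ -5696.8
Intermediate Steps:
L = 10965 (L = 129*85 = 10965)
K(q, E) = (804 + E)/(-534 + q) (K(q, E) = (E + 804)/(q - 534) = (804 + E)/(-534 + q))
L/K(-290, 782) = 10965/(((804 + 782)/(-534 - 290))) = 10965/((1586/(-824))) = 10965/((-1/824*1586)) = 10965/(-793/412) = 10965*(-412/793) = -4517580/793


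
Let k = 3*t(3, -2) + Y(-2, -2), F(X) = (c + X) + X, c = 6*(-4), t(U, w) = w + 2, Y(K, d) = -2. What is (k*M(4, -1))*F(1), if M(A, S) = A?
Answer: 176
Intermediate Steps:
t(U, w) = 2 + w
c = -24
F(X) = -24 + 2*X (F(X) = (-24 + X) + X = -24 + 2*X)
k = -2 (k = 3*(2 - 2) - 2 = 3*0 - 2 = 0 - 2 = -2)
(k*M(4, -1))*F(1) = (-2*4)*(-24 + 2*1) = -8*(-24 + 2) = -8*(-22) = 176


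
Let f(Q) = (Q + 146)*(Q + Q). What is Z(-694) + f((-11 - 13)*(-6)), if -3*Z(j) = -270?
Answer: 83610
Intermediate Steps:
Z(j) = 90 (Z(j) = -⅓*(-270) = 90)
f(Q) = 2*Q*(146 + Q) (f(Q) = (146 + Q)*(2*Q) = 2*Q*(146 + Q))
Z(-694) + f((-11 - 13)*(-6)) = 90 + 2*((-11 - 13)*(-6))*(146 + (-11 - 13)*(-6)) = 90 + 2*(-24*(-6))*(146 - 24*(-6)) = 90 + 2*144*(146 + 144) = 90 + 2*144*290 = 90 + 83520 = 83610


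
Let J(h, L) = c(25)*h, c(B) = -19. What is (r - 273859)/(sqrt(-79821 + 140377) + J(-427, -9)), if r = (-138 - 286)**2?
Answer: -254431793/21920071 + 62722*sqrt(15139)/21920071 ≈ -11.255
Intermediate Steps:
r = 179776 (r = (-424)**2 = 179776)
J(h, L) = -19*h
(r - 273859)/(sqrt(-79821 + 140377) + J(-427, -9)) = (179776 - 273859)/(sqrt(-79821 + 140377) - 19*(-427)) = -94083/(sqrt(60556) + 8113) = -94083/(2*sqrt(15139) + 8113) = -94083/(8113 + 2*sqrt(15139))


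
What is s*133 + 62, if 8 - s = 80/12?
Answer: 718/3 ≈ 239.33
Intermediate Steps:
s = 4/3 (s = 8 - 80/12 = 8 - 1*20/3 = 8 - 20/3 = 4/3 ≈ 1.3333)
s*133 + 62 = (4/3)*133 + 62 = 532/3 + 62 = 718/3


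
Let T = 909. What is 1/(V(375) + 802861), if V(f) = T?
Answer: 1/803770 ≈ 1.2441e-6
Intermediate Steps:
V(f) = 909
1/(V(375) + 802861) = 1/(909 + 802861) = 1/803770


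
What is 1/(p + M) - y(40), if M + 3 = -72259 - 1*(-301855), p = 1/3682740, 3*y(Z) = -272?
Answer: 229984531399532/2536593974463 ≈ 90.667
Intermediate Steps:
y(Z) = -272/3 (y(Z) = (1/3)*(-272) = -272/3)
p = 1/3682740 ≈ 2.7154e-7
M = 229593 (M = -3 + (-72259 - 1*(-301855)) = -3 + (-72259 + 301855) = -3 + 229596 = 229593)
1/(p + M) - y(40) = 1/(1/3682740 + 229593) - 1*(-272/3) = 1/(845531324821/3682740) + 272/3 = 3682740/845531324821 + 272/3 = 229984531399532/2536593974463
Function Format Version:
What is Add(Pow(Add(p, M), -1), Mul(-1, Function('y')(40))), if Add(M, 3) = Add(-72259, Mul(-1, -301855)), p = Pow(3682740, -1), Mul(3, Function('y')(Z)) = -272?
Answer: Rational(229984531399532, 2536593974463) ≈ 90.667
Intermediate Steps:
Function('y')(Z) = Rational(-272, 3) (Function('y')(Z) = Mul(Rational(1, 3), -272) = Rational(-272, 3))
p = Rational(1, 3682740) ≈ 2.7154e-7
M = 229593 (M = Add(-3, Add(-72259, Mul(-1, -301855))) = Add(-3, Add(-72259, 301855)) = Add(-3, 229596) = 229593)
Add(Pow(Add(p, M), -1), Mul(-1, Function('y')(40))) = Add(Pow(Add(Rational(1, 3682740), 229593), -1), Mul(-1, Rational(-272, 3))) = Add(Pow(Rational(845531324821, 3682740), -1), Rational(272, 3)) = Add(Rational(3682740, 845531324821), Rational(272, 3)) = Rational(229984531399532, 2536593974463)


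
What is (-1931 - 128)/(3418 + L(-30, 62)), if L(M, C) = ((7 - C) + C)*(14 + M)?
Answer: -71/114 ≈ -0.62281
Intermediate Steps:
L(M, C) = 98 + 7*M (L(M, C) = 7*(14 + M) = 98 + 7*M)
(-1931 - 128)/(3418 + L(-30, 62)) = (-1931 - 128)/(3418 + (98 + 7*(-30))) = -2059/(3418 + (98 - 210)) = -2059/(3418 - 112) = -2059/3306 = -2059*1/3306 = -71/114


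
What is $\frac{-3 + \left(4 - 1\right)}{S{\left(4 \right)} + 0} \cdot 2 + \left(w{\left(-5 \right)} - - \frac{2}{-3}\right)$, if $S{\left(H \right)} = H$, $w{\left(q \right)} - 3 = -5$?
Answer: $- \frac{8}{3} \approx -2.6667$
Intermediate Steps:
$w{\left(q \right)} = -2$ ($w{\left(q \right)} = 3 - 5 = -2$)
$\frac{-3 + \left(4 - 1\right)}{S{\left(4 \right)} + 0} \cdot 2 + \left(w{\left(-5 \right)} - - \frac{2}{-3}\right) = \frac{-3 + \left(4 - 1\right)}{4 + 0} \cdot 2 - \left(2 - \frac{2}{-3}\right) = \frac{-3 + \left(4 - 1\right)}{4} \cdot 2 - \left(2 - - \frac{2}{3}\right) = \left(-3 + 3\right) \frac{1}{4} \cdot 2 - \frac{8}{3} = 0 \cdot \frac{1}{4} \cdot 2 - \frac{8}{3} = 0 \cdot 2 - \frac{8}{3} = 0 - \frac{8}{3} = - \frac{8}{3}$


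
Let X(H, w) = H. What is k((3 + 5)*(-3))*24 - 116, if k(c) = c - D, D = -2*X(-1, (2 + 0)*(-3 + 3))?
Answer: -740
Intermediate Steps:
D = 2 (D = -2*(-1) = 2)
k(c) = -2 + c (k(c) = c - 1*2 = c - 2 = -2 + c)
k((3 + 5)*(-3))*24 - 116 = (-2 + (3 + 5)*(-3))*24 - 116 = (-2 + 8*(-3))*24 - 116 = (-2 - 24)*24 - 116 = -26*24 - 116 = -624 - 116 = -740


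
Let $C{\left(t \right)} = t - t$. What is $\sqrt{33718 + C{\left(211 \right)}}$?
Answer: $\sqrt{33718} \approx 183.62$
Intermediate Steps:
$C{\left(t \right)} = 0$
$\sqrt{33718 + C{\left(211 \right)}} = \sqrt{33718 + 0} = \sqrt{33718}$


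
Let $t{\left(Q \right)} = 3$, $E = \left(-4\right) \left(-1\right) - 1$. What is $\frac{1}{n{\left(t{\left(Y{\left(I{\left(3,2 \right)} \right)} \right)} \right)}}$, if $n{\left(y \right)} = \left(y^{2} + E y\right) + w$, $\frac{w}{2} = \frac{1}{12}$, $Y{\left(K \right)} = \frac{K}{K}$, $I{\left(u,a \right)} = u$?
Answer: $\frac{6}{109} \approx 0.055046$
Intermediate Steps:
$Y{\left(K \right)} = 1$
$w = \frac{1}{6}$ ($w = \frac{2}{12} = 2 \cdot \frac{1}{12} = \frac{1}{6} \approx 0.16667$)
$E = 3$ ($E = 4 - 1 = 3$)
$n{\left(y \right)} = \frac{1}{6} + y^{2} + 3 y$ ($n{\left(y \right)} = \left(y^{2} + 3 y\right) + \frac{1}{6} = \frac{1}{6} + y^{2} + 3 y$)
$\frac{1}{n{\left(t{\left(Y{\left(I{\left(3,2 \right)} \right)} \right)} \right)}} = \frac{1}{\frac{1}{6} + 3^{2} + 3 \cdot 3} = \frac{1}{\frac{1}{6} + 9 + 9} = \frac{1}{\frac{109}{6}} = \frac{6}{109}$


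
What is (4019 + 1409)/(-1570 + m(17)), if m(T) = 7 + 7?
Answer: -1357/389 ≈ -3.4884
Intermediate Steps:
m(T) = 14
(4019 + 1409)/(-1570 + m(17)) = (4019 + 1409)/(-1570 + 14) = 5428/(-1556) = 5428*(-1/1556) = -1357/389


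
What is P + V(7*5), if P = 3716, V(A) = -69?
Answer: 3647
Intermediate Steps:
P + V(7*5) = 3716 - 69 = 3647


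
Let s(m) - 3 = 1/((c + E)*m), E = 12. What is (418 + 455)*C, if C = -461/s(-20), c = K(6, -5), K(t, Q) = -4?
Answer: -64392480/479 ≈ -1.3443e+5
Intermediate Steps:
c = -4
s(m) = 3 + 1/(8*m) (s(m) = 3 + 1/((-4 + 12)*m) = 3 + 1/(8*m))
C = -73760/479 (C = -461/(3 + (⅛)/(-20)) = -461/(3 + (⅛)*(-1/20)) = -461/(3 - 1/160) = -461/479/160 = -461*160/479 = -73760/479 ≈ -153.99)
(418 + 455)*C = (418 + 455)*(-73760/479) = 873*(-73760/479) = -64392480/479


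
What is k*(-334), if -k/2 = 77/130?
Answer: 25718/65 ≈ 395.66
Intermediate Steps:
k = -77/65 (k = -154/130 = -2*77/130 = -77/65 ≈ -1.1846)
k*(-334) = -77/65*(-334) = 25718/65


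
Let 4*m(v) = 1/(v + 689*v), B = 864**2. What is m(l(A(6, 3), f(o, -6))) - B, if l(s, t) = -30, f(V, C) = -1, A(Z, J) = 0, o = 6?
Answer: -61809868801/82800 ≈ -7.4650e+5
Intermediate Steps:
B = 746496
m(v) = 1/(2760*v) (m(v) = 1/(4*(v + 689*v)) = 1/(4*((690*v))) = (1/(690*v))/4 = 1/(2760*v))
m(l(A(6, 3), f(o, -6))) - B = (1/2760)/(-30) - 1*746496 = (1/2760)*(-1/30) - 746496 = -1/82800 - 746496 = -61809868801/82800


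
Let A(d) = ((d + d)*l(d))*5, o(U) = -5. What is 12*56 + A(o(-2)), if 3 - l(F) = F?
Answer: 272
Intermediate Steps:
l(F) = 3 - F
A(d) = 10*d*(3 - d) (A(d) = ((d + d)*(3 - d))*5 = ((2*d)*(3 - d))*5 = (2*d*(3 - d))*5 = 10*d*(3 - d))
12*56 + A(o(-2)) = 12*56 + 10*(-5)*(3 - 1*(-5)) = 672 + 10*(-5)*(3 + 5) = 672 + 10*(-5)*8 = 672 - 400 = 272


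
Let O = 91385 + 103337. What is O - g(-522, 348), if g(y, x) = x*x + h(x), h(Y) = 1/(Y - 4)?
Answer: 25324591/344 ≈ 73618.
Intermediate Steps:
h(Y) = 1/(-4 + Y)
g(y, x) = x² + 1/(-4 + x) (g(y, x) = x*x + 1/(-4 + x) = x² + 1/(-4 + x))
O = 194722
O - g(-522, 348) = 194722 - (1 + 348²*(-4 + 348))/(-4 + 348) = 194722 - (1 + 121104*344)/344 = 194722 - (1 + 41659776)/344 = 194722 - 41659777/344 = 25324591/344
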